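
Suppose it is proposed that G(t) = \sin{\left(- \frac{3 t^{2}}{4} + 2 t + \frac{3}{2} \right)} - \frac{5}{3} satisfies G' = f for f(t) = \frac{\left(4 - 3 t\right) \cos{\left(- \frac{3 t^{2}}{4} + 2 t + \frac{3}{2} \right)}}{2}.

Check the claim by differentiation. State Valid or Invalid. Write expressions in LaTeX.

Valid. The derivative of G reproduces f.

d/dt[G] = - \frac{3 t \cos{\left(- \frac{3 t^{2}}{4} + 2 t + \frac{3}{2} \right)}}{2} + 2 \cos{\left(- \frac{3 t^{2}}{4} + 2 t + \frac{3}{2} \right)}
This equals f(t) exactly, so the claim holds.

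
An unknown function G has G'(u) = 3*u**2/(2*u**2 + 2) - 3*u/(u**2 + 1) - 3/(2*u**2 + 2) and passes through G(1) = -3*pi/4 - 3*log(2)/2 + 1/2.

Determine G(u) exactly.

G(u) = (3*u - 3*log(u**2 + 1) - 6*atan(u) - 2)/2

Integrate term by term and add the pieces.
A general antiderivative is 3*u/2 - 3*log(u**2 + 1)/2 - 3*atan(u) + C.
The condition gives C = -3*pi/4 - 3*log(2)/2 + 1/2 - (-3*pi/4 - 3*log(2)/2 + 3/2) = -1.
So G(u) = (3*u - 3*log(u**2 + 1) - 6*atan(u) - 2)/2.
Check: d/du[(3*u - 3*log(u**2 + 1) - 6*atan(u) - 2)/2] = (3*u**2 - 6*u - 3)/(2*u**2 + 2), which equals G'(u).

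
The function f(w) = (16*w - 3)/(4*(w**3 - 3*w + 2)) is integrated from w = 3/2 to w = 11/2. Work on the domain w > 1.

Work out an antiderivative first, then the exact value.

Antiderivative: F(w) = (35*(w - 1)*log(w - 1) - 35*(w - 1)*log(w + 2) - 39)/(36*(w - 1)); value = -35*log(15/2)/36 + 35*log(2)/36 + 35*log(7/2)/36 + 35*log(9/2)/36 + 52/27

The denominator factors as 4*(w - 1)**2*(w + 2); partial fractions split f into directly integrable pieces: -35/(36*(w + 2)) + 35/(36*(w - 1)) + 13/(12*(w - 1)**2).
F(w) = (35*(w - 1)*log(w - 1) - 35*(w - 1)*log(w + 2) - 39)/(36*(w - 1)) is an antiderivative of f.
Check: d/dw[(35*(w - 1)*log(w - 1) - 35*(w - 1)*log(w + 2) - 39)/(36*(w - 1))] = (16*w - 3)/(4*w**3 - 12*w + 8), which equals f(w).
F(11/2) = -35*log(15/2)/36 - 13/54 + 35*log(9/2)/36; F(3/2) = -13/6 - 35*log(7/2)/36 - 35*log(2)/36.
Integral = F(11/2) - F(3/2) = -35*log(15/2)/36 + 35*log(2)/36 + 35*log(7/2)/36 + 35*log(9/2)/36 + 52/27.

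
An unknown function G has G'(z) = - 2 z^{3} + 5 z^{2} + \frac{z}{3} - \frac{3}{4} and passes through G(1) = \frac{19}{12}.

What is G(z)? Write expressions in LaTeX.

G(z) = - \frac{z^{4}}{2} + \frac{5 z^{3}}{3} + \frac{z^{2}}{6} - \frac{3 z}{4} + 1

Integrate term by term and add the pieces.
A general antiderivative is - \frac{z^{4}}{2} + \frac{5 z^{3}}{3} + \frac{z^{2}}{6} - \frac{3 z}{4} + C.
The condition gives C = \frac{19}{12} - (\frac{7}{12}) = 1.
So G(z) = - \frac{z^{4}}{2} + \frac{5 z^{3}}{3} + \frac{z^{2}}{6} - \frac{3 z}{4} + 1.
Check: d/dz[- \frac{z^{4}}{2} + \frac{5 z^{3}}{3} + \frac{z^{2}}{6} - \frac{3 z}{4} + 1] = - 2 z^{3} + 5 z^{2} + \frac{z}{3} - \frac{3}{4} = G'(z).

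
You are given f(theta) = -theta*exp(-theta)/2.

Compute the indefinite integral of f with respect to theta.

Recognize the product-rule pattern: f = u'v + uv' with u = theta/2 + 1/2, v = exp(-theta), so integration by parts undoes it.
Check: d/dtheta[theta*exp(-theta)/2 + exp(-theta)/2] = -theta*exp(-theta)/2 = f(theta).

F(theta) = theta*exp(-theta)/2 + exp(-theta)/2 + C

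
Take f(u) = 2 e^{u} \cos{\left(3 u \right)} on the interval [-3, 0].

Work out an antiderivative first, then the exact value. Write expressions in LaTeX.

Antiderivative: F(u) = \frac{3 e^{u} \sin{\left(3 u \right)}}{5} + \frac{e^{u} \cos{\left(3 u \right)}}{5}; value = - \frac{\cos{\left(9 \right)}}{5 e^{3}} + \frac{3 \sin{\left(9 \right)}}{5 e^{3}} + \frac{1}{5}

For F(u) to be correct the identity F'(u) - f(u) = 0 must hold.
F(u) = \frac{3 e^{u} \sin{\left(3 u \right)}}{5} + \frac{e^{u} \cos{\left(3 u \right)}}{5} is an antiderivative of f.
Check: d/du[\frac{3 e^{u} \sin{\left(3 u \right)}}{5} + \frac{e^{u} \cos{\left(3 u \right)}}{5}] = 2 e^{u} \cos{\left(3 u \right)} = f(u).
F(0) = \frac{1}{5}; F(-3) = - \frac{3 \sin{\left(9 \right)}}{5 e^{3}} + \frac{\cos{\left(9 \right)}}{5 e^{3}}.
Integral = F(0) - F(-3) = - \frac{\cos{\left(9 \right)}}{5 e^{3}} + \frac{3 \sin{\left(9 \right)}}{5 e^{3}} + \frac{1}{5}.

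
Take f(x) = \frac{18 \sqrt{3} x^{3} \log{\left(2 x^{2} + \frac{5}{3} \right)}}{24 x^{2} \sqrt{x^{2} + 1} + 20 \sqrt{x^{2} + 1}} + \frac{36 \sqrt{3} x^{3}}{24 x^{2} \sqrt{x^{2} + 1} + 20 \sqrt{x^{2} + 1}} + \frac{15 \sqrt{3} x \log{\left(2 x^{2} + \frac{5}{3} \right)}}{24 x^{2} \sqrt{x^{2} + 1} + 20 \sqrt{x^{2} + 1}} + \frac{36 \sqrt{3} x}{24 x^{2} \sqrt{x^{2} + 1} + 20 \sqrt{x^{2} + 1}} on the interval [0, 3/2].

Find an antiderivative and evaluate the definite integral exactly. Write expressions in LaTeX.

Antiderivative: F(x) = \frac{3 \sqrt{3} \sqrt{x^{2} + 1} \log{\left(2 x^{2} + \frac{5}{3} \right)}}{4}; value = - \frac{3 \sqrt{3} \log{\left(\frac{5}{3} \right)}}{4} + \frac{3 \sqrt{39} \log{\left(\frac{37}{6} \right)}}{8}

f has the shape u'v + uv' for u = \frac{3 \sqrt{3 x^{2} + 3}}{4} and v = \log{\left(2 x^{2} + \frac{5}{3} \right)} — it is the derivative of the product u*v.
F(x) = \frac{3 \sqrt{3} \sqrt{x^{2} + 1} \log{\left(2 x^{2} + \frac{5}{3} \right)}}{4} is an antiderivative of f.
Check: d/dx[\frac{3 \sqrt{3} \sqrt{x^{2} + 1} \log{\left(2 x^{2} + \frac{5}{3} \right)}}{4}] = \frac{18 \sqrt{3} x^{3} \log{\left(2 x^{2} + \frac{5}{3} \right)} + 36 \sqrt{3} x^{3} + 15 \sqrt{3} x \log{\left(2 x^{2} + \frac{5}{3} \right)} + 36 \sqrt{3} x}{24 x^{2} \sqrt{x^{2} + 1} + 20 \sqrt{x^{2} + 1}}, which equals f(x).
F(3/2) = \frac{3 \sqrt{39} \log{\left(\frac{37}{6} \right)}}{8}; F(0) = \frac{3 \sqrt{3} \log{\left(\frac{5}{3} \right)}}{4}.
Integral = F(3/2) - F(0) = - \frac{3 \sqrt{3} \log{\left(\frac{5}{3} \right)}}{4} + \frac{3 \sqrt{39} \log{\left(\frac{37}{6} \right)}}{8}.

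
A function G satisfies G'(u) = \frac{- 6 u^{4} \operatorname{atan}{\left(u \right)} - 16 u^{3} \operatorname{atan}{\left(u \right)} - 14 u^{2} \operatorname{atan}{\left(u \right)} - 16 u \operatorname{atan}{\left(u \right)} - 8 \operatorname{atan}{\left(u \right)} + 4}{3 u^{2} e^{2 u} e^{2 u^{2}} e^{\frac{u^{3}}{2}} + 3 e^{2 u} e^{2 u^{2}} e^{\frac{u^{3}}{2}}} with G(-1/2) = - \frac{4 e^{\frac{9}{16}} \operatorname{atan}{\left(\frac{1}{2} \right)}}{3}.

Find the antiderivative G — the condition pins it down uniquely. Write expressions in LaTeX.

G'(u) has the shape v'r + vr' for v = \frac{4 \operatorname{atan}{\left(u \right)}}{3} and r = e^{- \frac{u^{3}}{2} - 2 u^{2} - 2 u} — it is the derivative of the product v*r.
A general antiderivative is \frac{4 e^{- \frac{u^{3}}{2} - 2 u^{2} - 2 u} \operatorname{atan}{\left(u \right)}}{3} + C.
The condition gives C = - \frac{4 e^{\frac{9}{16}} \operatorname{atan}{\left(\frac{1}{2} \right)}}{3} - (- \frac{4 e^{\frac{9}{16}} \operatorname{atan}{\left(\frac{1}{2} \right)}}{3}) = 0.
So G(u) = \frac{4 e^{- \frac{u^{3}}{2} - 2 u^{2} - 2 u} \operatorname{atan}{\left(u \right)}}{3}.
Check: d/du[\frac{4 e^{- \frac{u^{3}}{2} - 2 u^{2} - 2 u} \operatorname{atan}{\left(u \right)}}{3}] = \frac{- 6 u^{4} \operatorname{atan}{\left(u \right)} - 16 u^{3} \operatorname{atan}{\left(u \right)} - 14 u^{2} \operatorname{atan}{\left(u \right)} - 16 u \operatorname{atan}{\left(u \right)} - 8 \operatorname{atan}{\left(u \right)} + 4}{3 u^{2} e^{2 u} e^{2 u^{2}} e^{\frac{u^{3}}{2}} + 3 e^{2 u} e^{2 u^{2}} e^{\frac{u^{3}}{2}}} = G'(u).

G(u) = \frac{4 e^{- \frac{u^{3}}{2} - 2 u^{2} - 2 u} \operatorname{atan}{\left(u \right)}}{3}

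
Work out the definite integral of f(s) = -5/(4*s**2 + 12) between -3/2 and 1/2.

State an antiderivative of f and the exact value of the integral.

Antiderivative: F(s) = -5*sqrt(3)*atan(sqrt(3)*s/3)/12; value = -5*sqrt(3)*atan(sqrt(3)/2)/12 - 5*sqrt(3)*atan(sqrt(3)/6)/12

For F(s) to be correct the identity F'(s) - f(s) = 0 must hold.
F(s) = -5*sqrt(3)*atan(sqrt(3)*s/3)/12 is an antiderivative of f.
Check: d/ds[-5*sqrt(3)*atan(sqrt(3)*s/3)/12] = -5/(4*s**2 + 12) = f(s).
F(1/2) = -5*sqrt(3)*atan(sqrt(3)/6)/12; F(-3/2) = 5*sqrt(3)*atan(sqrt(3)/2)/12.
Integral = F(1/2) - F(-3/2) = -5*sqrt(3)*atan(sqrt(3)/2)/12 - 5*sqrt(3)*atan(sqrt(3)/6)/12.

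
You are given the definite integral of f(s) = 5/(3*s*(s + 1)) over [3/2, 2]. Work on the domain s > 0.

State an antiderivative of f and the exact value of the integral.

Antiderivative: F(s) = -5*(-log(s) + log(s + 1))/3; value = -5*log(3)/3 - 5*log(3/2)/3 + 5*log(2)/3 + 5*log(5/2)/3

Factor the denominator (3*s*(s + 1)) and decompose: f = -5/(3*(s + 1)) + 5/(3*s); each piece integrates to a log, atan, or power term.
F(s) = -5*(-log(s) + log(s + 1))/3 is an antiderivative of f.
Check: d/ds[-5*(-log(s) + log(s + 1))/3] = 5/(3*s**2 + 3*s), which equals f(s).
F(2) = -5*log(3)/3 + 5*log(2)/3; F(3/2) = -5*log(5/2)/3 + 5*log(3/2)/3.
Integral = F(2) - F(3/2) = -5*log(3)/3 - 5*log(3/2)/3 + 5*log(2)/3 + 5*log(5/2)/3.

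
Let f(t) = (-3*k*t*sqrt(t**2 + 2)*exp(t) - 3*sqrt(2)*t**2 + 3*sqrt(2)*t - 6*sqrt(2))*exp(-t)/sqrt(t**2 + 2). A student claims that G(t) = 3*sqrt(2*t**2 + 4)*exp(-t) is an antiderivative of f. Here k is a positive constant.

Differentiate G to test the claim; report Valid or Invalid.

d/dt[G] = (-3*sqrt(2)*t**2 + 3*sqrt(2)*t - 6*sqrt(2))*exp(-t)/sqrt(t**2 + 2)
d/dt[G] - f(t) = 3*k*t != 0.

Invalid: d/dt[G] - f = 3*k*t, which is not 0.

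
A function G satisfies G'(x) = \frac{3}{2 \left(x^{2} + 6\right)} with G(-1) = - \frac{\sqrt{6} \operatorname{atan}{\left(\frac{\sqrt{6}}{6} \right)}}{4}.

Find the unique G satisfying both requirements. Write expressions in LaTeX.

G(x) = \frac{\sqrt{6} \operatorname{atan}{\left(\frac{\sqrt{6} x}{6} \right)}}{4}

Since d/dx undoes antidifferentiation here, G(x) must give back the stated G'(x).
A general antiderivative is \frac{\sqrt{6} \operatorname{atan}{\left(\frac{\sqrt{6} x}{6} \right)}}{4} + C.
The condition gives C = - \frac{\sqrt{6} \operatorname{atan}{\left(\frac{\sqrt{6}}{6} \right)}}{4} - (- \frac{\sqrt{6} \operatorname{atan}{\left(\frac{\sqrt{6}}{6} \right)}}{4}) = 0.
So G(x) = \frac{\sqrt{6} \operatorname{atan}{\left(\frac{\sqrt{6} x}{6} \right)}}{4}.
Check: d/dx[\frac{\sqrt{6} \operatorname{atan}{\left(\frac{\sqrt{6} x}{6} \right)}}{4}] = \frac{3}{2 x^{2} + 12}, which equals G'(x).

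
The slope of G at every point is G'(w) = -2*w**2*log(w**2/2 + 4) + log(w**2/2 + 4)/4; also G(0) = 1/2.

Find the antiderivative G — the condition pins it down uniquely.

Integrate term by term and add the pieces.
A general antiderivative is 4*w**3/9 - 67*w/6 + (-2*w**3/3 + w/4)*log(w**2/2 + 4) + 67*sqrt(2)*atan(sqrt(2)*w/4)/3 + C.
The condition gives C = 1/2 - (0) = 1/2.
So G(w) = 4*w**3/9 - 67*w/6 + (-2*w**3/3 + w/4)*log(w**2/2 + 4) + 67*sqrt(2)*atan(sqrt(2)*w/4)/3 + 1/2.
Check: d/dw[4*w**3/9 - 67*w/6 + (-2*w**3/3 + w/4)*log(w**2/2 + 4) + 67*sqrt(2)*atan(sqrt(2)*w/4)/3 + 1/2] = -2*w**2*log(w**2/2 + 4) + log(w**2/2 + 4)/4 = G'(w).

G(w) = 4*w**3/9 - 67*w/6 + (-2*w**3/3 + w/4)*log(w**2/2 + 4) + 67*sqrt(2)*atan(sqrt(2)*w/4)/3 + 1/2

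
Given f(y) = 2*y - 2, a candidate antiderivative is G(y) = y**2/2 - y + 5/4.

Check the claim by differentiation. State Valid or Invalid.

Invalid: d/dy[G] - f = 1 - y, which is not 0.

d/dy[G] = y - 1
d/dy[G] - f(y) = 1 - y != 0.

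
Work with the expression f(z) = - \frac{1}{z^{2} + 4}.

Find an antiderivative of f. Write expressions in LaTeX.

An antiderivative is F(z) = - \frac{\operatorname{atan}{\left(\frac{z}{2} \right)}}{2}.

A candidate is checked by its d/dz: the result must match f(z).
Check: d/dz[- \frac{\operatorname{atan}{\left(\frac{z}{2} \right)}}{2}] = - \frac{1}{z^{2} + 4} = f(z).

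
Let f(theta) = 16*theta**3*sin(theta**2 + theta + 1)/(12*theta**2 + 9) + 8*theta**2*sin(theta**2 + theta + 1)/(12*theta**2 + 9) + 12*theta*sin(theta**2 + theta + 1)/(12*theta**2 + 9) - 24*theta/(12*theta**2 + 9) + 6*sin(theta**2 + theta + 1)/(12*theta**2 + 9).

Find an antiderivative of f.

An antiderivative is F(theta) = -log(4*theta**2 + 3) - 2*cos(theta**2 + theta + 1)/3.

Integrate term by term and add the pieces.
Check: d/dtheta[-log(4*theta**2 + 3) - 2*cos(theta**2 + theta + 1)/3] = (16*theta**3*sin(theta**2 + theta + 1) + 8*theta**2*sin(theta**2 + theta + 1) + 12*theta*sin(theta**2 + theta + 1) - 24*theta + 6*sin(theta**2 + theta + 1))/(12*theta**2 + 9), which equals f(theta).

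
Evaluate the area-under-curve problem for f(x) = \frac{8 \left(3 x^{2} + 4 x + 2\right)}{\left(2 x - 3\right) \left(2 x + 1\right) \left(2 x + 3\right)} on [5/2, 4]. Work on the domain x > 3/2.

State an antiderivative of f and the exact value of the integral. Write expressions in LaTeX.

Antiderivative: F(x) = \frac{59 \log{\left(x - \frac{3}{2} \right)}}{24} - \frac{3 \log{\left(x + \frac{1}{2} \right)}}{8} + \frac{11 \log{\left(x + \frac{3}{2} \right)}}{12}; value = - \frac{11 \log{\left(4 \right)}}{12} - \frac{3 \log{\left(\frac{9}{2} \right)}}{8} + \frac{3 \log{\left(3 \right)}}{8} + \frac{11 \log{\left(\frac{11}{2} \right)}}{12} + \frac{59 \log{\left(\frac{5}{2} \right)}}{24}

The denominator factors as \left(2 x - 3\right) \left(2 x + 1\right) \left(2 x + 3\right); partial fractions split f into directly integrable pieces: \frac{11}{6 \left(2 x + 3\right)} - \frac{3}{4 \left(2 x + 1\right)} + \frac{59}{12 \left(2 x - 3\right)}.
F(x) = \frac{59 \log{\left(x - \frac{3}{2} \right)}}{24} - \frac{3 \log{\left(x + \frac{1}{2} \right)}}{8} + \frac{11 \log{\left(x + \frac{3}{2} \right)}}{12} is an antiderivative of f.
Check: d/dx[\frac{59 \log{\left(x - \frac{3}{2} \right)}}{24} - \frac{3 \log{\left(x + \frac{1}{2} \right)}}{8} + \frac{11 \log{\left(x + \frac{3}{2} \right)}}{12}] = \frac{24 x^{2} + 32 x + 16}{8 x^{3} + 4 x^{2} - 18 x - 9}, which equals f(x).
F(4) = - \frac{3 \log{\left(\frac{9}{2} \right)}}{8} + \frac{11 \log{\left(\frac{11}{2} \right)}}{12} + \frac{59 \log{\left(\frac{5}{2} \right)}}{24}; F(5/2) = - \frac{3 \log{\left(3 \right)}}{8} + \frac{11 \log{\left(4 \right)}}{12}.
Integral = F(4) - F(5/2) = - \frac{11 \log{\left(4 \right)}}{12} - \frac{3 \log{\left(\frac{9}{2} \right)}}{8} + \frac{3 \log{\left(3 \right)}}{8} + \frac{11 \log{\left(\frac{11}{2} \right)}}{12} + \frac{59 \log{\left(\frac{5}{2} \right)}}{24}.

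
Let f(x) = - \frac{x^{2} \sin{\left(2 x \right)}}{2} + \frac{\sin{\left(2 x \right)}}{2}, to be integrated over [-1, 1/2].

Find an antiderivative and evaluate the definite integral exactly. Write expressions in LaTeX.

The integrand splits into summands that can be handled one at a time.
F(x) = \frac{2 x^{2} \cos{\left(2 x \right)} - 2 x \sin{\left(2 x \right)} - 3 \cos{\left(2 x \right)}}{8} is an antiderivative of f.
Check: d/dx[\frac{2 x^{2} \cos{\left(2 x \right)} - 2 x \sin{\left(2 x \right)} - 3 \cos{\left(2 x \right)}}{8}] = - \frac{x^{2} \sin{\left(2 x \right)}}{2} + \frac{\sin{\left(2 x \right)}}{2} = f(x).
F(1/2) = - \frac{5 \cos{\left(1 \right)}}{16} - \frac{\sin{\left(1 \right)}}{8}; F(-1) = - \frac{\sin{\left(2 \right)}}{4} - \frac{\cos{\left(2 \right)}}{8}.
Integral = F(1/2) - F(-1) = - \frac{5 \cos{\left(1 \right)}}{16} - \frac{\sin{\left(1 \right)}}{8} + \frac{\cos{\left(2 \right)}}{8} + \frac{\sin{\left(2 \right)}}{4}.

Antiderivative: F(x) = \frac{2 x^{2} \cos{\left(2 x \right)} - 2 x \sin{\left(2 x \right)} - 3 \cos{\left(2 x \right)}}{8}; value = - \frac{5 \cos{\left(1 \right)}}{16} - \frac{\sin{\left(1 \right)}}{8} + \frac{\cos{\left(2 \right)}}{8} + \frac{\sin{\left(2 \right)}}{4}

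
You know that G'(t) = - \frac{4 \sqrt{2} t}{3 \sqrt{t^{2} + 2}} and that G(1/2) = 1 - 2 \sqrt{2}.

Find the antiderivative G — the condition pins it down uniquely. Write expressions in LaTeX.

G(t) = - \frac{4 \sqrt{2} \sqrt{t^{2} + 2} - 3}{3}

G'(t) matches the chain-rule pattern g'(h)*h' with inner function h(t) = 2 t^{2} + 4; substituting u = h(t) collapses the integral.
A general antiderivative is - \frac{4 \sqrt{2 t^{2} + 4}}{3} + C.
The condition gives C = 1 - 2 \sqrt{2} - (- 2 \sqrt{2}) = 1.
So G(t) = - \frac{4 \sqrt{2} \sqrt{t^{2} + 2} - 3}{3}.
Check: d/dt[- \frac{4 \sqrt{2} \sqrt{t^{2} + 2} - 3}{3}] = - \frac{4 \sqrt{2} t}{3 \sqrt{t^{2} + 2}} = G'(t).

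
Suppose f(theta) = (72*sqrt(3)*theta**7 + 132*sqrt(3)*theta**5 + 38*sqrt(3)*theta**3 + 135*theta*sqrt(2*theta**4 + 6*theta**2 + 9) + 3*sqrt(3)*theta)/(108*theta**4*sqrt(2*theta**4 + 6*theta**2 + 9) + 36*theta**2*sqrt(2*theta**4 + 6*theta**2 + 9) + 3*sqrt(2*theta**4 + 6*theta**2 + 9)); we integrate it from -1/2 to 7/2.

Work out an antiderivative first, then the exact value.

Recover f(theta) by differentiating a candidate F(theta); any mismatch rules it out.
F(theta) = (12*sqrt(3)*theta**2*sqrt(2*theta**4 + 6*theta**2 + 9) + 2*sqrt(3)*sqrt(2*theta**4 + 6*theta**2 + 9) - 45)/(12*(6*theta**2 + 1)) is an antiderivative of f.
Check: d/dtheta[(12*sqrt(3)*theta**2*sqrt(2*theta**4 + 6*theta**2 + 9) + 2*sqrt(3)*sqrt(2*theta**4 + 6*theta**2 + 9) - 45)/(12*(6*theta**2 + 1))] = (72*sqrt(3)*theta**7 + 132*sqrt(3)*theta**5 + 38*sqrt(3)*theta**3 + 135*theta*sqrt(2*theta**4 + 6*theta**2 + 9) + 3*sqrt(3)*theta)/(108*theta**4*sqrt(2*theta**4 + 6*theta**2 + 9) + 36*theta**2*sqrt(2*theta**4 + 6*theta**2 + 9) + 3*sqrt(2*theta**4 + 6*theta**2 + 9)) = f(theta).
F(7/2) = -15/298 + sqrt(18366)/24; F(-1/2) = -3/2 + sqrt(510)/24.
Integral = F(7/2) - F(-1/2) = -sqrt(510)/24 + 216/149 + sqrt(18366)/24.

Antiderivative: F(theta) = (12*sqrt(3)*theta**2*sqrt(2*theta**4 + 6*theta**2 + 9) + 2*sqrt(3)*sqrt(2*theta**4 + 6*theta**2 + 9) - 45)/(12*(6*theta**2 + 1)); value = -sqrt(510)/24 + 216/149 + sqrt(18366)/24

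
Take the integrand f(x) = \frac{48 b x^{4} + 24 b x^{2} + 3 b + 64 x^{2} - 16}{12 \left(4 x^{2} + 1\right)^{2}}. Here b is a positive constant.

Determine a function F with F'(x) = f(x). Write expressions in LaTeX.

An antiderivative is F(x) = \frac{x \left(12 b x^{2} + 3 b - 16\right)}{12 \left(4 x^{2} + 1\right)}.

Since d/dx undoes antidifferentiation here, F'(x) = f(x) is required of F(x).
Check: d/dx[\frac{x \left(12 b x^{2} + 3 b - 16\right)}{12 \left(4 x^{2} + 1\right)}] = \frac{48 b x^{4} + 24 b x^{2} + 3 b + 64 x^{2} - 16}{192 x^{4} + 96 x^{2} + 12}, which equals f(x).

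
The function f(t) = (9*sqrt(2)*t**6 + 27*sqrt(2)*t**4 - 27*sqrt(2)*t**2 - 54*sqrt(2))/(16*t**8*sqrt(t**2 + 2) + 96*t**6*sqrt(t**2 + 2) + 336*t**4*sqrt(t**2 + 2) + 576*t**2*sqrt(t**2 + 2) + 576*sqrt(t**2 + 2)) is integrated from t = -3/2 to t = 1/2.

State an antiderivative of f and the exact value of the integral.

Antiderivative: F(t) = -3*t*sqrt(t**2/2 + 1)/(16*t**4/3 + 16*t**2 + 32); value = -9*sqrt(34)/760 - 27*sqrt(2)/872

For F(t) to be correct the identity F'(t) - f(t) = 0 must hold.
F(t) = -3*t*sqrt(t**2/2 + 1)/(16*t**4/3 + 16*t**2 + 32) is an antiderivative of f.
Check: d/dt[-3*t*sqrt(t**2/2 + 1)/(16*t**4/3 + 16*t**2 + 32)] = (9*sqrt(2)*t**6 + 27*sqrt(2)*t**4 - 27*sqrt(2)*t**2 - 54*sqrt(2))/(16*t**8*sqrt(t**2 + 2) + 96*t**6*sqrt(t**2 + 2) + 336*t**4*sqrt(t**2 + 2) + 576*t**2*sqrt(t**2 + 2) + 576*sqrt(t**2 + 2)) = f(t).
F(1/2) = -27*sqrt(2)/872; F(-3/2) = 9*sqrt(34)/760.
Integral = F(1/2) - F(-3/2) = -9*sqrt(34)/760 - 27*sqrt(2)/872.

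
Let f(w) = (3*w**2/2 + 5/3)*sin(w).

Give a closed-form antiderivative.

An antiderivative is F(w) = -3*w**2*cos(w)/2 + 3*w*sin(w) + 4*cos(w)/3.

Recover f(w) by differentiating a candidate F(w); any mismatch rules it out.
Check: d/dw[-3*w**2*cos(w)/2 + 3*w*sin(w) + 4*cos(w)/3] = 3*w**2*sin(w)/2 + 5*sin(w)/3, which equals f(w).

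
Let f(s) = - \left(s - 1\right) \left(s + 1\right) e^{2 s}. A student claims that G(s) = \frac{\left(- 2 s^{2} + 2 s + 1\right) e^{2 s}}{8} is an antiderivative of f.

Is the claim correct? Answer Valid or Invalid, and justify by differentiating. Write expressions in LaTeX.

Invalid: d/ds[G] - f = \frac{s^{2} e^{2 s}}{2} - \frac{e^{2 s}}{2}, which is not 0.

d/ds[G] = - \frac{s^{2} e^{2 s}}{2} + \frac{e^{2 s}}{2}
d/ds[G] - f(s) = \frac{s^{2} e^{2 s}}{2} - \frac{e^{2 s}}{2} != 0.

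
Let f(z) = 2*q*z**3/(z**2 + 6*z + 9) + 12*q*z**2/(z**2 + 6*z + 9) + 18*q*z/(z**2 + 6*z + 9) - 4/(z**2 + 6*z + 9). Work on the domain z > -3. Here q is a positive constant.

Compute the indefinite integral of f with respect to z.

The integrand splits into summands that can be handled one at a time.
Check: d/dz[(q*z**3 + 3*q*z**2 + 4)/(z + 3)] = (2*q*z**3 + 12*q*z**2 + 18*q*z - 4)/(z**2 + 6*z + 9), which equals f(z).

F(z) = (q*z**3 + 3*q*z**2 + 4)/(z + 3) + C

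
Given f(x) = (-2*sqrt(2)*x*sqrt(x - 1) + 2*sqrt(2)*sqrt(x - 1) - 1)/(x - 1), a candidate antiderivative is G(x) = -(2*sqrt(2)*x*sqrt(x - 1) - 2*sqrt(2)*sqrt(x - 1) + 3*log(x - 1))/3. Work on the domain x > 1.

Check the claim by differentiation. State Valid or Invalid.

Invalid: d/dx[G] - f = sqrt(2)*sqrt(x - 1), which is not 0.

d/dx[G] = (-sqrt(2)*x**2 + 2*sqrt(2)*x - sqrt(x - 1) - sqrt(2))/(x*sqrt(x - 1) - sqrt(x - 1))
d/dx[G] - f(x) = sqrt(2)*sqrt(x - 1) != 0.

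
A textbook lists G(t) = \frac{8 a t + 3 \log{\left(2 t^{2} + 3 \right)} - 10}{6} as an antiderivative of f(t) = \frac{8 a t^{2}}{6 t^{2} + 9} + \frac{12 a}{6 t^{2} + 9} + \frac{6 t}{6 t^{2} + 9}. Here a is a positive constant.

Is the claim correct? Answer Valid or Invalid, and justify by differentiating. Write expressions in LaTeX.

d/dt[G] = \frac{8 a t^{2} + 12 a + 6 t}{6 t^{2} + 9}
This equals f(t) exactly, so the claim holds.

Valid - differentiating G returns exactly f.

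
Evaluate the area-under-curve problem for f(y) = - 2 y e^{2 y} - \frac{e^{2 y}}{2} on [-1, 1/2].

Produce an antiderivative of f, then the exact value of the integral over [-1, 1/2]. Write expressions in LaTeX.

Antiderivative: F(y) = - \frac{\left(4 y - 1\right) e^{2 y}}{4}; value = - \frac{e}{4} - \frac{5}{4 e^{2}}

f has the shape u'v + uv' for u = \frac{1}{4} - y and v = e^{2 y} — it is the derivative of the product u*v.
F(y) = - \frac{\left(4 y - 1\right) e^{2 y}}{4} is an antiderivative of f.
Check: d/dy[- \frac{\left(4 y - 1\right) e^{2 y}}{4}] = - 2 y e^{2 y} - \frac{e^{2 y}}{2} = f(y).
F(1/2) = - \frac{e}{4}; F(-1) = \frac{5}{4 e^{2}}.
Integral = F(1/2) - F(-1) = - \frac{e}{4} - \frac{5}{4 e^{2}}.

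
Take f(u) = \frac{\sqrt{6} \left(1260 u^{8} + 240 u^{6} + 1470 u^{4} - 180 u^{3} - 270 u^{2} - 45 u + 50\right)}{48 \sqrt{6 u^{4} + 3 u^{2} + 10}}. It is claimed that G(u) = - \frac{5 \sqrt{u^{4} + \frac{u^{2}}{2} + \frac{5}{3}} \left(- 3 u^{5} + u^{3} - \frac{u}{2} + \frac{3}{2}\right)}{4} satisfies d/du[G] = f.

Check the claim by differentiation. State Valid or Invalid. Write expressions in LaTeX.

d/du[G] = \frac{\sqrt{6} \left(1260 u^{8} + 240 u^{6} + 1470 u^{4} - 180 u^{3} - 270 u^{2} - 45 u + 50\right)}{48 \sqrt{6 u^{4} + 3 u^{2} + 10}}
This equals f(u) exactly, so the claim holds.

Valid - differentiating G returns exactly f.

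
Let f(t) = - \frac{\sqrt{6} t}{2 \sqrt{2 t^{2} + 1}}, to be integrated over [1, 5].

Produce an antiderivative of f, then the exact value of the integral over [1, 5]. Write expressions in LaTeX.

Antiderivative: F(t) = - \frac{\sqrt{3 t^{2} + \frac{3}{2}}}{2}; value = - \frac{3 \sqrt{34}}{4} + \frac{3 \sqrt{2}}{4}

f matches the chain-rule pattern g'(h)*h' with inner function h(t) = 3 t^{2} + \frac{3}{2}; substituting u = h(t) collapses the integral.
F(t) = - \frac{\sqrt{3 t^{2} + \frac{3}{2}}}{2} is an antiderivative of f.
Check: d/dt[- \frac{\sqrt{3 t^{2} + \frac{3}{2}}}{2}] = - \frac{\sqrt{6} t}{2 \sqrt{2 t^{2} + 1}} = f(t).
F(5) = - \frac{3 \sqrt{34}}{4}; F(1) = - \frac{3 \sqrt{2}}{4}.
Integral = F(5) - F(1) = - \frac{3 \sqrt{34}}{4} + \frac{3 \sqrt{2}}{4}.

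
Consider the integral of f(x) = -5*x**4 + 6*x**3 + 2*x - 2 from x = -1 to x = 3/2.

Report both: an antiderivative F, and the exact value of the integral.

Integrate term by term and add the pieces.
F(x) = -x**5 + 3*x**4/2 + x**2 - 2*x is an antiderivative of f.
Check: d/dx[-x**5 + 3*x**4/2 + x**2 - 2*x] = -5*x**4 + 6*x**3 + 2*x - 2 = f(x).
F(3/2) = -3/4; F(-1) = 11/2.
Integral = F(3/2) - F(-1) = -25/4.

Antiderivative: F(x) = -x**5 + 3*x**4/2 + x**2 - 2*x; value = -25/4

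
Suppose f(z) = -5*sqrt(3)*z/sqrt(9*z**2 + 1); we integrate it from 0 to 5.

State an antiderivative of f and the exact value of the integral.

Antiderivative: F(z) = -5*sqrt(3)*sqrt(9*z**2 + 1)/9; value = -5*sqrt(678)/9 + 5*sqrt(3)/9

f matches the chain-rule pattern g'(h)*h' with inner function h(z) = 3*z**2 + 1/3; substituting u = h(z) collapses the integral.
F(z) = -5*sqrt(3)*sqrt(9*z**2 + 1)/9 is an antiderivative of f.
Check: d/dz[-5*sqrt(3)*sqrt(9*z**2 + 1)/9] = -5*sqrt(3)*z/sqrt(9*z**2 + 1) = f(z).
F(5) = -5*sqrt(678)/9; F(0) = -5*sqrt(3)/9.
Integral = F(5) - F(0) = -5*sqrt(678)/9 + 5*sqrt(3)/9.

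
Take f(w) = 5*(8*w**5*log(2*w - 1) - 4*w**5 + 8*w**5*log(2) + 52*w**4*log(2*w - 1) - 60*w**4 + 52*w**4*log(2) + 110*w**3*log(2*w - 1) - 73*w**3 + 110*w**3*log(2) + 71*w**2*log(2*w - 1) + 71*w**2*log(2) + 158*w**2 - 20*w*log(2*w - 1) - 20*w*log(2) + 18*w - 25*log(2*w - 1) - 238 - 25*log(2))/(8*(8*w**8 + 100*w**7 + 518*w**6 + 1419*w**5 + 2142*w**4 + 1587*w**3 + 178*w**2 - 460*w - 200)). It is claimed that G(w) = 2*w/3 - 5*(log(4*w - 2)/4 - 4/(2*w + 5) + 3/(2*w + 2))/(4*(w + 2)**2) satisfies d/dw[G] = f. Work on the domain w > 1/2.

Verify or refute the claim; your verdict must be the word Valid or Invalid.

Invalid: d/dw[G] - f = 2/3, which is not 0.

d/dw[G] = (128*w**8 + 1600*w**7 + 8288*w**6 + 120*w**5*log(2*w - 1) + 120*w**5*log(2) + 22644*w**5 + 780*w**4*log(2*w - 1) + 780*w**4*log(2) + 33372*w**4 + 1650*w**3*log(2*w - 1) + 1650*w**3*log(2) + 24297*w**3 + 1065*w**2*log(2*w - 1) + 1065*w**2*log(2) + 5218*w**2 - 300*w*log(2*w - 1) - 7090*w - 300*w*log(2) - 375*log(2*w - 1) - 6770 - 375*log(2))/(192*w**8 + 2400*w**7 + 12432*w**6 + 34056*w**5 + 51408*w**4 + 38088*w**3 + 4272*w**2 - 11040*w - 4800)
d/dw[G] - f(w) = 2/3 != 0.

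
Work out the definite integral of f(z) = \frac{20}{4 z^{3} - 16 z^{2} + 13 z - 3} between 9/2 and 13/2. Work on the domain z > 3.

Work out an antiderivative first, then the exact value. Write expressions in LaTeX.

Antiderivative: F(z) = \frac{4 \left(\left(2 z - 1\right) \log{\left(z - 3 \right)} - \left(2 z - 1\right) \log{\left(z - \frac{1}{2} \right)} + 5\right)}{5 \left(2 z - 1\right)}; value = - \frac{4 \log{\left(6 \right)}}{5} - \frac{4 \log{\left(\frac{3}{2} \right)}}{5} - \frac{1}{6} + \frac{4 \log{\left(\frac{7}{2} \right)}}{5} + \frac{4 \log{\left(4 \right)}}{5}

Factor the denominator (\left(z - 3\right) \left(2 z - 1\right)^{2}) and decompose: f = - \frac{8}{5 \left(2 z - 1\right)} - \frac{8}{\left(2 z - 1\right)^{2}} + \frac{4}{5 \left(z - 3\right)}; each piece integrates to a log, atan, or power term.
F(z) = \frac{4 \left(\left(2 z - 1\right) \log{\left(z - 3 \right)} - \left(2 z - 1\right) \log{\left(z - \frac{1}{2} \right)} + 5\right)}{5 \left(2 z - 1\right)} is an antiderivative of f.
Check: d/dz[\frac{4 \left(\left(2 z - 1\right) \log{\left(z - 3 \right)} - \left(2 z - 1\right) \log{\left(z - \frac{1}{2} \right)} + 5\right)}{5 \left(2 z - 1\right)}] = \frac{20}{4 z^{3} - 16 z^{2} + 13 z - 3} = f(z).
F(13/2) = - \frac{4 \log{\left(6 \right)}}{5} + \frac{1}{3} + \frac{4 \log{\left(\frac{7}{2} \right)}}{5}; F(9/2) = - \frac{4 \log{\left(4 \right)}}{5} + \frac{4 \log{\left(\frac{3}{2} \right)}}{5} + \frac{1}{2}.
Integral = F(13/2) - F(9/2) = - \frac{4 \log{\left(6 \right)}}{5} - \frac{4 \log{\left(\frac{3}{2} \right)}}{5} - \frac{1}{6} + \frac{4 \log{\left(\frac{7}{2} \right)}}{5} + \frac{4 \log{\left(4 \right)}}{5}.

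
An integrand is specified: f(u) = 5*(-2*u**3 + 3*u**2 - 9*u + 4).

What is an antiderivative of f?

f matches the chain-rule pattern g'(h)*h' with inner function h(u) = u**2 - u + 4; substituting w = h(u) collapses the integral.
Check: d/du[-5*(u**2 - u + 4)**2/2] = -10*u**3 + 15*u**2 - 45*u + 20, which equals f(u).

An antiderivative is F(u) = -5*(u**2 - u + 4)**2/2.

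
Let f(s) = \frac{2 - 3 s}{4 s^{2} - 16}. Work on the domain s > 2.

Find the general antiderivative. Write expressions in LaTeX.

F(s) = - \frac{\log{\left(s - 2 \right)} + 2 \log{\left(s + 2 \right)}}{4} + C

The denominator factors as 4 \left(s - 2\right) \left(s + 2\right); partial fractions split f into directly integrable pieces: - \frac{1}{2 \left(s + 2\right)} - \frac{1}{4 \left(s - 2\right)}.
Check: d/ds[- \frac{\log{\left(s - 2 \right)} + 2 \log{\left(s + 2 \right)}}{4}] = \frac{2 - 3 s}{4 s^{2} - 16} = f(s).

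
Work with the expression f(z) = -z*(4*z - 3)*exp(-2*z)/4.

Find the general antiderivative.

Recognize the product-rule pattern: f = u'v + uv' with u = z**2/2 + z/8 + 1/16, v = exp(-2*z), so integration by parts undoes it.
Check: d/dz[(8*z**2 + 2*z + 1)*exp(-2*z)/16] = (-4*z**2 + 3*z)*exp(-2*z)/4, which equals f(z).

F(z) = (8*z**2 + 2*z + 1)*exp(-2*z)/16 + C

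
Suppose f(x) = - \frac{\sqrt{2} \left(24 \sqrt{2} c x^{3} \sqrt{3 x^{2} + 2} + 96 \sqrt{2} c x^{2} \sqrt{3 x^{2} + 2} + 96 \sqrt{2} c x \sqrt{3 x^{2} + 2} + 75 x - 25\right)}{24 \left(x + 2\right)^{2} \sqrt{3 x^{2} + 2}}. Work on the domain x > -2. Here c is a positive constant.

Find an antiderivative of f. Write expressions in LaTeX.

Since d/dx undoes antidifferentiation here, F'(x) = f(x) is required of F(x).
Check: d/dx[\frac{- 48 c x^{2} \left(x + 2\right) - 25 \sqrt{2} \sqrt{3 x^{2} + 2}}{48 \left(x + 2\right)}] = \frac{- 48 c x^{3} \sqrt{3 x^{2} + 2} - 192 c x^{2} \sqrt{3 x^{2} + 2} - 192 c x \sqrt{3 x^{2} + 2} - 75 \sqrt{2} x + 25 \sqrt{2}}{24 x^{2} \sqrt{3 x^{2} + 2} + 96 x \sqrt{3 x^{2} + 2} + 96 \sqrt{3 x^{2} + 2}}, which equals f(x).

An antiderivative is F(x) = \frac{- 48 c x^{2} \left(x + 2\right) - 25 \sqrt{2} \sqrt{3 x^{2} + 2}}{48 \left(x + 2\right)}.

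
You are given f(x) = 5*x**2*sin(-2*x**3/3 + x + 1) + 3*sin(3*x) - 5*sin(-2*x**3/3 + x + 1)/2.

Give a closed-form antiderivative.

An antiderivative is F(x) = -cos(3*x) + 5*cos(-2*x**3/3 + x + 1)/2.

The integrand splits into summands that can be handled one at a time.
Check: d/dx[-cos(3*x) + 5*cos(-2*x**3/3 + x + 1)/2] = 5*x**2*sin(-2*x**3/3 + x + 1) + 3*sin(3*x) - 5*sin(-2*x**3/3 + x + 1)/2 = f(x).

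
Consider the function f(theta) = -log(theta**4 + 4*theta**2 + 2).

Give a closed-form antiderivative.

Recover f(theta) by differentiating a candidate F(theta); any mismatch rules it out.
Check: d/dtheta[-theta*log(theta**4 + 4*theta**2 + 2) + 4*theta - 2*sqrt(2 - sqrt(2))*atan(theta/sqrt(2 - sqrt(2))) - 2*sqrt(sqrt(2) + 2)*atan(theta/sqrt(sqrt(2) + 2))] = -log(theta**4 + 4*theta**2 + 2) = f(theta).

An antiderivative is F(theta) = -theta*log(theta**4 + 4*theta**2 + 2) + 4*theta - 2*sqrt(2 - sqrt(2))*atan(theta/sqrt(2 - sqrt(2))) - 2*sqrt(sqrt(2) + 2)*atan(theta/sqrt(sqrt(2) + 2)).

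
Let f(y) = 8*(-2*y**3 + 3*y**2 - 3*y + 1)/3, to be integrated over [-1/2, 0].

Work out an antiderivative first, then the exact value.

f matches the chain-rule pattern g'(h)*h' with inner function h(y) = y**2 - y + 1; substituting u = h(y) collapses the integral.
F(y) = -4*(y**2 - y + 1)**2/3 is an antiderivative of f.
Check: d/dy[-4*(y**2 - y + 1)**2/3] = -16*y**3/3 + 8*y**2 - 8*y + 8/3, which equals f(y).
F(0) = -4/3; F(-1/2) = -49/12.
Integral = F(0) - F(-1/2) = 11/4.

Antiderivative: F(y) = -4*(y**2 - y + 1)**2/3; value = 11/4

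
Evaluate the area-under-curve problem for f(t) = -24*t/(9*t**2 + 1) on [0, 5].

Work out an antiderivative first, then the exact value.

Antiderivative: F(t) = -4*log(3*t**2 + 1/3)/3; value = -4*log(226/3)/3 - 4*log(3)/3

f matches the chain-rule pattern g'(h)*h' with inner function h(t) = 3*t**2 + 1/3; substituting u = h(t) collapses the integral.
F(t) = -4*log(3*t**2 + 1/3)/3 is an antiderivative of f.
Check: d/dt[-4*log(3*t**2 + 1/3)/3] = -24*t/(9*t**2 + 1) = f(t).
F(5) = -4*log(226/3)/3; F(0) = 4*log(3)/3.
Integral = F(5) - F(0) = -4*log(226/3)/3 - 4*log(3)/3.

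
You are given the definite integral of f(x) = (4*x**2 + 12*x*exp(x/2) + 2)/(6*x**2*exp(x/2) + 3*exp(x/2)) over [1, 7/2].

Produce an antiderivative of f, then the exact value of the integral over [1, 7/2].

Antiderivative: F(x) = log(x**2 + 1/2) - 4*exp(-x/2)/3; value = -log(3/2) - 4*exp(-7/4)/3 + 4*exp(-1/2)/3 + log(51/4)

For F(x) to be correct the identity F'(x) - f(x) = 0 must hold.
F(x) = log(x**2 + 1/2) - 4*exp(-x/2)/3 is an antiderivative of f.
Check: d/dx[log(x**2 + 1/2) - 4*exp(-x/2)/3] = (4*x**2 + 12*x*exp(x/2) + 2)/(6*x**2*exp(x/2) + 3*exp(x/2)) = f(x).
F(7/2) = -4*exp(-7/4)/3 + log(51/4); F(1) = -4*exp(-1/2)/3 + log(3/2).
Integral = F(7/2) - F(1) = -log(3/2) - 4*exp(-7/4)/3 + 4*exp(-1/2)/3 + log(51/4).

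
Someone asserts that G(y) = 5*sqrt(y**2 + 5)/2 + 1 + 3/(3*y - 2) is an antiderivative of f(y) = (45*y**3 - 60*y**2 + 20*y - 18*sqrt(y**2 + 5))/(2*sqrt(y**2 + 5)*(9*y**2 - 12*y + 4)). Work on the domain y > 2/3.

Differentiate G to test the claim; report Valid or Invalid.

d/dy[G] = (45*y**3 - 60*y**2 + 20*y - 18*sqrt(y**2 + 5))/(18*y**2*sqrt(y**2 + 5) - 24*y*sqrt(y**2 + 5) + 8*sqrt(y**2 + 5))
This equals f(y) exactly, so the claim holds.

Valid. The derivative of G reproduces f.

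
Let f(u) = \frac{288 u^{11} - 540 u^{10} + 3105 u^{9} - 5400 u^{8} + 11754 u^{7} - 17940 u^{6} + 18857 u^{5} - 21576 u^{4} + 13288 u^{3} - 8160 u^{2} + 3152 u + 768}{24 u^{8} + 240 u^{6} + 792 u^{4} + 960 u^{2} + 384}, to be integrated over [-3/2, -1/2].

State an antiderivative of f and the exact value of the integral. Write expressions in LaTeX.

An antiderivative F(u) passes only if d/du[F] lands on f(u) exactly.
F(u) = \frac{144 u^{8} - 360 u^{7} + 945 u^{6} - 1800 u^{5} + 1701 u^{4} - 1200 u^{3} + 988 u^{2} + 384 u + 160}{48 \left(u^{2} + 1\right) \left(u^{2} + 4\right)} is an antiderivative of f.
Check: d/du[\frac{144 u^{8} - 360 u^{7} + 945 u^{6} - 1800 u^{5} + 1701 u^{4} - 1200 u^{3} + 988 u^{2} + 384 u + 160}{48 \left(u^{2} + 1\right) \left(u^{2} + 4\right)}] = \frac{288 u^{11} - 540 u^{10} + 3105 u^{9} - 5400 u^{8} + 11754 u^{7} - 17940 u^{6} + 18857 u^{5} - 21576 u^{4} + 13288 u^{3} - 8160 u^{2} + 3152 u + 768}{24 u^{8} + 240 u^{6} + 792 u^{4} + 960 u^{2} + 384} = f(u).
F(-1/2) = \frac{6985}{3264}; F(-3/2) = \frac{3119533}{62400}.
Integral = F(-1/2) - F(-3/2) = - \frac{3172621}{66300}.

Antiderivative: F(u) = \frac{144 u^{8} - 360 u^{7} + 945 u^{6} - 1800 u^{5} + 1701 u^{4} - 1200 u^{3} + 988 u^{2} + 384 u + 160}{48 \left(u^{2} + 1\right) \left(u^{2} + 4\right)}; value = - \frac{3172621}{66300}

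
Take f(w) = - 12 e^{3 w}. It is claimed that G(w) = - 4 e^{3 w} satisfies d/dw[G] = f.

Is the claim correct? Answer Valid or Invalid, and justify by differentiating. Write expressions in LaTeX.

Valid: G'(w) = f(w).

d/dw[G] = - 12 e^{3 w}
This equals f(w) exactly, so the claim holds.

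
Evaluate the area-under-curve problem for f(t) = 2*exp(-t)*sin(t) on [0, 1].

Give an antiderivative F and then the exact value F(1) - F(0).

A candidate is checked by its d/dt: the result must match f(t).
F(t) = -exp(-t)*sin(t) - exp(-t)*cos(t) is an antiderivative of f.
Check: d/dt[-exp(-t)*sin(t) - exp(-t)*cos(t)] = 2*exp(-t)*sin(t) = f(t).
F(1) = -exp(-1)*sin(1) - exp(-1)*cos(1); F(0) = -1.
Integral = F(1) - F(0) = -exp(-1)*sin(1) - exp(-1)*cos(1) + 1.

Antiderivative: F(t) = -exp(-t)*sin(t) - exp(-t)*cos(t); value = -exp(-1)*sin(1) - exp(-1)*cos(1) + 1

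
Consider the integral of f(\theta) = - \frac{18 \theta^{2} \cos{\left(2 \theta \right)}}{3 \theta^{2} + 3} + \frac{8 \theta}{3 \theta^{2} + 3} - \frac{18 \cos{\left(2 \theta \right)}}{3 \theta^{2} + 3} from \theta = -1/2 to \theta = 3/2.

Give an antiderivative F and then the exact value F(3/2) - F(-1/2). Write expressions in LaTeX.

Integrate term by term and add the pieces.
F(\theta) = \frac{4 \log{\left(2 \theta^{2} + 2 \right)} - 9 \sin{\left(2 \theta \right)}}{3} is an antiderivative of f.
Check: d/d\theta[\frac{4 \log{\left(2 \theta^{2} + 2 \right)} - 9 \sin{\left(2 \theta \right)}}{3}] = \frac{- 18 \theta^{2} \cos{\left(2 \theta \right)} + 8 \theta - 18 \cos{\left(2 \theta \right)}}{3 \theta^{2} + 3}, which equals f(\theta).
F(3/2) = - 3 \sin{\left(3 \right)} + \frac{4 \log{\left(\frac{13}{2} \right)}}{3}; F(-1/2) = \frac{4 \log{\left(\frac{5}{2} \right)}}{3} + 3 \sin{\left(1 \right)}.
Integral = F(3/2) - F(-1/2) = - 3 \sin{\left(1 \right)} - \frac{4 \log{\left(\frac{5}{2} \right)}}{3} - 3 \sin{\left(3 \right)} + \frac{4 \log{\left(\frac{13}{2} \right)}}{3}.

Antiderivative: F(\theta) = \frac{4 \log{\left(2 \theta^{2} + 2 \right)} - 9 \sin{\left(2 \theta \right)}}{3}; value = - 3 \sin{\left(1 \right)} - \frac{4 \log{\left(\frac{5}{2} \right)}}{3} - 3 \sin{\left(3 \right)} + \frac{4 \log{\left(\frac{13}{2} \right)}}{3}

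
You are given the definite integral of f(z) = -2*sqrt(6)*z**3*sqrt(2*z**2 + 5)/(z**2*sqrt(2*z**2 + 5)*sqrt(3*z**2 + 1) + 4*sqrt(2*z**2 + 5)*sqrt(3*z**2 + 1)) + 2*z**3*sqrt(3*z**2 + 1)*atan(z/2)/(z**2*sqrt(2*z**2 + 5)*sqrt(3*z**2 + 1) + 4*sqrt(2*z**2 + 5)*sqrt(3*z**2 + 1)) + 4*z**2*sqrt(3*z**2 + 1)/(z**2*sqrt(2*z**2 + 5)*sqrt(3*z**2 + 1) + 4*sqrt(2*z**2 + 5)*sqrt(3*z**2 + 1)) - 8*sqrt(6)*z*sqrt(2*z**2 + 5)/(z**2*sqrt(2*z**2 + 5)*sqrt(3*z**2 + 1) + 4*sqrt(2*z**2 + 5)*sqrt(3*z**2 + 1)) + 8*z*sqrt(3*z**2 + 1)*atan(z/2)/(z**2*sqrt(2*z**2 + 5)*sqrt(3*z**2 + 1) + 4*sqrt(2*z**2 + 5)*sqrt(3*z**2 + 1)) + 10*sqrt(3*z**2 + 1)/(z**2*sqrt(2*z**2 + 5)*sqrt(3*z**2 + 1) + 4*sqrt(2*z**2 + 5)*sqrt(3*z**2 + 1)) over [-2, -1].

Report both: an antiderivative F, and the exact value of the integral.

The integrand splits into summands that can be handled one at a time.
F(z) = (3*sqrt(2*z**2 + 5)*atan(z/2) - 2*sqrt(6)*sqrt(3*z**2 + 1))/3 is an antiderivative of f.
Check: d/dz[(3*sqrt(2*z**2 + 5)*atan(z/2) - 2*sqrt(6)*sqrt(3*z**2 + 1))/3] = (-2*sqrt(6)*z**3*sqrt(2*z**2 + 5) + 2*z**3*sqrt(3*z**2 + 1)*atan(z/2) + 4*z**2*sqrt(3*z**2 + 1) - 8*sqrt(6)*z*sqrt(2*z**2 + 5) + 8*z*sqrt(3*z**2 + 1)*atan(z/2) + 10*sqrt(3*z**2 + 1))/(z**2*sqrt(2*z**2 + 5)*sqrt(3*z**2 + 1) + 4*sqrt(2*z**2 + 5)*sqrt(3*z**2 + 1)), which equals f(z).
F(-1) = -4*sqrt(6)/3 - sqrt(7)*atan(1/2); F(-2) = -2*sqrt(78)/3 - sqrt(13)*pi/4.
Integral = F(-1) - F(-2) = -4*sqrt(6)/3 - sqrt(7)*atan(1/2) + sqrt(13)*pi/4 + 2*sqrt(78)/3.

Antiderivative: F(z) = (3*sqrt(2*z**2 + 5)*atan(z/2) - 2*sqrt(6)*sqrt(3*z**2 + 1))/3; value = -4*sqrt(6)/3 - sqrt(7)*atan(1/2) + sqrt(13)*pi/4 + 2*sqrt(78)/3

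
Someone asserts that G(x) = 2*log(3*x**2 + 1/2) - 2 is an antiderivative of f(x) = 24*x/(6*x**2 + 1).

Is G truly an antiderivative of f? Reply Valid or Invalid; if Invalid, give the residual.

d/dx[G] = 24*x/(6*x**2 + 1)
This equals f(x) exactly, so the claim holds.

Valid - the claim checks out under differentiation.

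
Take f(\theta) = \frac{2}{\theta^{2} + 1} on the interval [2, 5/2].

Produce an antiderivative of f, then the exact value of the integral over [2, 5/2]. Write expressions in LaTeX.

A candidate is checked by its d/d\theta: the result must match f(\theta).
F(\theta) = 2 \operatorname{atan}{\left(\theta \right)} is an antiderivative of f.
Check: d/d\theta[2 \operatorname{atan}{\left(\theta \right)}] = \frac{2}{\theta^{2} + 1} = f(\theta).
F(5/2) = 2 \operatorname{atan}{\left(\frac{5}{2} \right)}; F(2) = 2 \operatorname{atan}{\left(2 \right)}.
Integral = F(5/2) - F(2) = - 2 \operatorname{atan}{\left(2 \right)} + 2 \operatorname{atan}{\left(\frac{5}{2} \right)}.

Antiderivative: F(\theta) = 2 \operatorname{atan}{\left(\theta \right)}; value = - 2 \operatorname{atan}{\left(2 \right)} + 2 \operatorname{atan}{\left(\frac{5}{2} \right)}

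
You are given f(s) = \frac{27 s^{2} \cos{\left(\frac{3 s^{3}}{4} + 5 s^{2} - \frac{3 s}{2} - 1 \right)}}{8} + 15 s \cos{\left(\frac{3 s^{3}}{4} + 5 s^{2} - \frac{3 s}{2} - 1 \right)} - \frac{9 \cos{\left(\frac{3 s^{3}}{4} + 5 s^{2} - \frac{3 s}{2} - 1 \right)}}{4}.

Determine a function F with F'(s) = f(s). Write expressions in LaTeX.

The substitution u = \frac{3 s^{3}}{4} + 5 s^{2} - \frac{3 s}{2} - 1 works: f is exactly (dF/du)*(du/ds) for that inner function.
Check: d/ds[\frac{3 \sin{\left(\frac{3 s^{3}}{4} + 5 s^{2} - \frac{3 s}{2} - 1 \right)}}{2}] = \frac{27 s^{2} \cos{\left(\frac{3 s^{3}}{4} + 5 s^{2} - \frac{3 s}{2} - 1 \right)}}{8} + 15 s \cos{\left(\frac{3 s^{3}}{4} + 5 s^{2} - \frac{3 s}{2} - 1 \right)} - \frac{9 \cos{\left(\frac{3 s^{3}}{4} + 5 s^{2} - \frac{3 s}{2} - 1 \right)}}{4} = f(s).

An antiderivative is F(s) = \frac{3 \sin{\left(\frac{3 s^{3}}{4} + 5 s^{2} - \frac{3 s}{2} - 1 \right)}}{2}.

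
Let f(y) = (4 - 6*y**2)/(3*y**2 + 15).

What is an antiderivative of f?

Since d/dy undoes antidifferentiation here, F'(y) = f(y) is required of F(y).
Check: d/dy[-2*y + 34*sqrt(5)*atan(sqrt(5)*y/5)/15] = (4 - 6*y**2)/(3*y**2 + 15) = f(y).

An antiderivative is F(y) = -2*y + 34*sqrt(5)*atan(sqrt(5)*y/5)/15.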